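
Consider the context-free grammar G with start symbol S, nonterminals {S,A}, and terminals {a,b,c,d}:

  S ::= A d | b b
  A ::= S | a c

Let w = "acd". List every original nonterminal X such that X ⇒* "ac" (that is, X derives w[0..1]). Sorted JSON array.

Convert to CNF:
  S -> A T0 | T3 T3
  A -> A T0 | T1 T2 | T3 T3
  T0 -> d
  T1 -> a
  T2 -> c
  T3 -> b

Fill CYK table bottom-up (cells [i..j] with 0 ≤ i ≤ j ≤ 1 only):
  [0..0]={T1}  "a"  orig:{}
  [1..1]={T2}  "c"  orig:{}
  [0..1]={A}  "ac"

Original NTs in T[0,1] deriving "ac": ["A"]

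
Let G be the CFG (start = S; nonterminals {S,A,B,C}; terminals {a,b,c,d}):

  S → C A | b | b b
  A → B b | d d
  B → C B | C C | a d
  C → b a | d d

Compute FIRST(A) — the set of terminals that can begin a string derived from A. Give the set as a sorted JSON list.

FIRST sets, iterate to fixpoint:
round 1:
  A via A→d d: +{d}
  B via B→a d: +{a}
  C via C→b a: +{b}
  C via C→d d: +{d}
  S via S→C A: +{b,d}
  FIRST(S)={b,d}  FIRST(A)={d}  FIRST(B)={a}  FIRST(C)={b,d}
round 2:
  A via A→B b: +{a}
  B via B→C B: +{b,d}
  FIRST(S)={b,d}  FIRST(A)={a,d}  FIRST(B)={a,b,d}  FIRST(C)={b,d}
round 3:
  A via A→B b: +{b}
  FIRST(S)={b,d}  FIRST(A)={a,b,d}  FIRST(B)={a,b,d}  FIRST(C)={b,d}
round 4: (no change)
  FIRST(S)={b,d}  FIRST(A)={a,b,d}  FIRST(B)={a,b,d}  FIRST(C)={b,d}

FIRST(A) = ["a", "b", "d"]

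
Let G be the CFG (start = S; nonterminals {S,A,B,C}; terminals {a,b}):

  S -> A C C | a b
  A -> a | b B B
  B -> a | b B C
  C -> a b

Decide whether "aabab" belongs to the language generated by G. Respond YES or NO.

Convert to CNF:
  S -> A X4 | T1 T0
  A -> T0 X2 | a
  B -> T0 X3 | a
  C -> T1 T0
  T0 -> b
  T1 -> a
  X2 -> B B
  X3 -> B C
  X4 -> C C

CYK table (by increasing span):
  cell(0,0) a: {A,B,T1}  orig:{A,B}
  cell(1,1) a: {A,B,T1}  orig:{A,B}
  cell(2,2) b: {T0}  orig:{}
  cell(3,3) a: {A,B,T1}  orig:{A,B}
  cell(4,4) b: {T0}  orig:{}
  cell(0,1) aa: {X2}  orig:{}
  cell(1,2) ab: {C,S}
  cell(2,3) ba: ∅
  cell(3,4) ab: {C,S}
  cell(0,2) aab: {X3}  orig:{}
  cell(1,3) aba: ∅
  cell(2,4) bab: ∅
  cell(0,3) aaba: ∅
  cell(1,4) abab: {X4}  orig:{}
  cell(0,4) aabab: {S}

S ∈ T[0,4] ⇒ YES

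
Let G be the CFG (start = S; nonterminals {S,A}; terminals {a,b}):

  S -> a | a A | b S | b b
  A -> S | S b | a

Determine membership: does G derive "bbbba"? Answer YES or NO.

CNF form of G:
  S -> T0 S | T0 T0 | T1 A | a
  A -> S T0 | T0 S | T0 T0 | T1 A | a
  T0 -> b
  T1 -> a

CYK fill:
  T[0,0] 'b' = {T0}  orig:{}
  T[1,1] 'b' = {T0}  orig:{}
  T[2,2] 'b' = {T0}  orig:{}
  T[3,3] 'b' = {T0}  orig:{}
  T[4,4] 'a' = {A,S,T1}  orig:{A,S}
  T[0,1] 'bb' = {A,S}
  T[1,2] 'bb' = {A,S}
  T[2,3] 'bb' = {A,S}
  T[3,4] 'ba' = {A,S}
  T[0,2] 'bbb' = {A,S}
  T[1,3] 'bbb' = {A,S}
  T[2,4] 'bba' = {A,S}
  T[0,3] 'bbbb' = {A,S}
  T[1,4] 'bbba' = {A,S}
  T[0,4] 'bbbba' = {A,S}

S ∈ T[0,4] ⇒ YES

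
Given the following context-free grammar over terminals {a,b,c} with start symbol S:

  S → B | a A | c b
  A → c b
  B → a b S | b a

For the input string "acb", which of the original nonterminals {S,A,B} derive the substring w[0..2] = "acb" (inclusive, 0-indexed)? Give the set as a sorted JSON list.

CNF form of G:
  S -> T0 T1 | T1 T2 | T2 A | T2 X4
  A -> T0 T1
  B -> T1 T2 | T2 X3
  T0 -> c
  T1 -> b
  T2 -> a
  X3 -> T1 S
  X4 -> T1 S

CYK table (by increasing span) (cells [i..j] with 0 ≤ i ≤ j ≤ 2 only):
  T[0,0] 'a' = {T2}  orig:{}
  T[1,1] 'c' = {T0}  orig:{}
  T[2,2] 'b' = {T1}  orig:{}
  T[0,1] 'ac' = ∅
  T[1,2] 'cb' = {A,S}
  T[0,2] 'acb' = {S}

Original NTs in T[0,2] deriving "acb": ["S"]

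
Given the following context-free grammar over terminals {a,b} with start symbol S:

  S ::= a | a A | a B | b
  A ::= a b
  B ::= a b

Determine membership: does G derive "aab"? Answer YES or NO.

CNF form of G:
  S -> T0 A | T0 B | a | b
  A -> T0 T1
  B -> T0 T1
  T0 -> a
  T1 -> b

Fill CYK table bottom-up:
  T[0,0] 'a' = {S,T0}  orig:{S}
  T[1,1] 'a' = {S,T0}  orig:{S}
  T[2,2] 'b' = {S,T1}  orig:{S}
  T[0,1] 'aa' = ∅
  T[1,2] 'ab' = {A,B}
  T[0,2] 'aab' = {S}

S ∈ T[0,2] ⇒ YES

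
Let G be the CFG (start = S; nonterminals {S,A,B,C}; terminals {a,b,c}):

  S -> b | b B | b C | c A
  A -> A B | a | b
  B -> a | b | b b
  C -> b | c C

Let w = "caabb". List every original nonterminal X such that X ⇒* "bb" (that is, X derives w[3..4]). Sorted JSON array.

CNF form of G:
  S -> T0 B | T0 C | T1 A | b
  A -> A B | a | b
  B -> T0 T0 | a | b
  C -> T1 C | b
  T0 -> b
  T1 -> c

CYK fill — only the sub-triangle for w[3..4]:
  cell(3,3) b: {A,B,C,S,T0}  orig:{A,B,C,S}
  cell(4,4) b: {A,B,C,S,T0}  orig:{A,B,C,S}
  cell(3,4) bb: {A,B,S}

Original NTs in T[3,4] deriving "bb": ["A", "B", "S"]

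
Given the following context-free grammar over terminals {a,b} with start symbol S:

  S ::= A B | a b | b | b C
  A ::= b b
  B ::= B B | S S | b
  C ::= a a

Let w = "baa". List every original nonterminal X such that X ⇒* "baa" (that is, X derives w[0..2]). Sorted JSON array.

CNF form of G:
  S -> A B | T0 C | T1 T0 | b
  A -> T0 T0
  B -> B B | S S | b
  C -> T1 T1
  T0 -> b
  T1 -> a

CYK fill (cells [i..j] with 0 ≤ i ≤ j ≤ 2 only):
  [0..0]={B,S,T0}  "b"  orig:{B,S}
  [1..1]={T1}  "a"  orig:{}
  [2..2]={T1}  "a"  orig:{}
  [0..1]=∅  "ba"
  [1..2]={C}  "aa"
  [0..2]={S}  "baa"

Original NTs in T[0,2] deriving "baa": ["S"]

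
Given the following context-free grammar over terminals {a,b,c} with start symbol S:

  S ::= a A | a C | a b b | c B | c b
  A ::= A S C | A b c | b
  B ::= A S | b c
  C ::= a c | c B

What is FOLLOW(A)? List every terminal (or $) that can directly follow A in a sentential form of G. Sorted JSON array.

FIRST iteration:
round 1:
  A via A→b: +{b}
  B via B→A S: +{b}
  C via C→a c: +{a}
  C via C→c B: +{c}
  S via S→a A: +{a}
  S via S→c B: +{c}
  FIRST(S)={a,c}  FIRST(A)={b}  FIRST(B)={b}  FIRST(C)={a,c}
round 2: — fixpoint
  FIRST(S)={a,c}  FIRST(A)={b}  FIRST(B)={b}  FIRST(C)={a,c}

FOLLOW sets:
initialize: $ ∈ FOLLOW(S)
iter 1:
  A→A S C: FOLLOW(A) ⊇ FIRST(S) = {a,c}; new: +{a,c}
  A→A S C: FOLLOW(S) ⊇ FIRST(C) = {a,c}; new: +{a,c}
  A→A S C: FOLLOW(C) ⊇ FOLLOW(A) ⊇ {a,c}; new: +{a,c}
  A→A b c: FOLLOW(A) ⊇ FIRST(b) = {b}; new: +{b}
  C→c B: FOLLOW(B) ⊇ FOLLOW(C) ⊇ {a,c}; new: +{a,c}
  S→a A: FOLLOW(A) ⊇ FOLLOW(S) ⊇ {$,a,c}; new: +{$}
  S→a C: FOLLOW(C) ⊇ FOLLOW(S) ⊇ {$,a,c}; new: +{$}
  S→c B: FOLLOW(B) ⊇ FOLLOW(S) ⊇ {$,a,c}; new: +{$}
  FOLLOW(S)={$,a,c}  FOLLOW(A)={$,a,b,c}  FOLLOW(B)={$,a,c}  FOLLOW(C)={$,a,c}
iter 2:
  A→A S C: FOLLOW(C) ⊇ FOLLOW(A) ⊇ {$,a,b,c}; new: +{b}
  C→c B: FOLLOW(B) ⊇ FOLLOW(C) ⊇ {$,a,b,c}; new: +{b}
  FOLLOW(S)={$,a,c}  FOLLOW(A)={$,a,b,c}  FOLLOW(B)={$,a,b,c}  FOLLOW(C)={$,a,b,c}
iter 3:
  B→A S: FOLLOW(S) ⊇ FOLLOW(B) ⊇ {$,a,b,c}; new: +{b}
  FOLLOW(S)={$,a,b,c}  FOLLOW(A)={$,a,b,c}  FOLLOW(B)={$,a,b,c}  FOLLOW(C)={$,a,b,c}
iter 4: (stable)
  FOLLOW(S)={$,a,b,c}  FOLLOW(A)={$,a,b,c}  FOLLOW(B)={$,a,b,c}  FOLLOW(C)={$,a,b,c}

FOLLOW(A) = ["$", "a", "b", "c"]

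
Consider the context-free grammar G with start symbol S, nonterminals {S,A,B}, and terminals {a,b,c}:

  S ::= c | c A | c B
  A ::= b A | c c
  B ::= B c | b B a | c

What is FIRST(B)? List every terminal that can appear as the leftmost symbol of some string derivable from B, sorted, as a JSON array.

FIRST iteration:
iter 1:
  A via A→b A: +{b}
  A via A→c c: +{c}
  B via B→b B a: +{b}
  B via B→c: +{c}
  S via S→c: +{c}
  FIRST(S)={c}  FIRST(A)={b,c}  FIRST(B)={b,c}
iter 2: (no change)
  FIRST(S)={c}  FIRST(A)={b,c}  FIRST(B)={b,c}

FIRST(B) = ["b", "c"]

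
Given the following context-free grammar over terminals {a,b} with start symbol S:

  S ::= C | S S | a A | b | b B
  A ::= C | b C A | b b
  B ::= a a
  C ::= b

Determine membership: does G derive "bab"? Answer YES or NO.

Convert to CNF:
  S -> S S | T0 B | T1 A | b
  A -> T0 T0 | T0 X2 | b
  B -> T1 T1
  C -> b
  T0 -> b
  T1 -> a
  X2 -> C A

CYK fill:
  [0..0]={A,C,S,T0}  "b"  orig:{A,C,S}
  [1..1]={T1}  "a"  orig:{}
  [2..2]={A,C,S,T0}  "b"  orig:{A,C,S}
  [0..1]=∅  "ba"
  [1..2]={S}  "ab"
  [0..2]={S}  "bab"

S ∈ T[0,2] ⇒ YES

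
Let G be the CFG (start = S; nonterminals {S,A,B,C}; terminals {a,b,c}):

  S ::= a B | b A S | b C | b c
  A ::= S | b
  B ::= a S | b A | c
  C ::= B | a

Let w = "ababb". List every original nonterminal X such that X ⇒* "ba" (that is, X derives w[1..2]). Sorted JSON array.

CNF form of G:
  S -> T0 B | T1 C | T1 T2 | T1 X4
  A -> T0 B | T1 C | T1 T2 | T1 X3 | b
  B -> T0 S | T1 A | c
  C -> T0 S | T1 A | a | c
  T0 -> a
  T1 -> b
  T2 -> c
  X3 -> A S
  X4 -> A S

CYK table (by increasing span), restricted to cells inside w[1..2]:
  cell(1,1) b: {A,T1}  orig:{A}
  cell(2,2) a: {C,T0}  orig:{C}
  cell(1,2) ba: {A,S}

Original NTs in T[1,2] deriving "ba": ["A", "S"]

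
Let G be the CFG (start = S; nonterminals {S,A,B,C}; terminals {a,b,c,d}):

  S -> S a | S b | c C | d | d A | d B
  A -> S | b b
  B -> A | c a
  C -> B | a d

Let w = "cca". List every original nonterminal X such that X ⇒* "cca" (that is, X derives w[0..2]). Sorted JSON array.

Convert to CNF:
  S -> S T0 | S T1 | T2 C | T3 A | T3 B | d
  A -> S T0 | S T1 | T1 T1 | T2 C | T3 A | T3 B | d
  B -> S T0 | S T1 | T1 T1 | T2 C | T2 T0 | T3 A | T3 B | d
  C -> S T0 | S T1 | T0 T3 | T1 T1 | T2 C | T2 T0 | T3 A | T3 B | d
  T0 -> a
  T1 -> b
  T2 -> c
  T3 -> d

CYK table (by increasing span), restricted to cells inside w[0..2]:
  T[0,0] 'c' = {T2}  orig:{}
  T[1,1] 'c' = {T2}  orig:{}
  T[2,2] 'a' = {T0}  orig:{}
  T[0,1] 'cc' = ∅
  T[1,2] 'ca' = {B,C}
  T[0,2] 'cca' = {A,B,C,S}

Original NTs in T[0,2] deriving "cca": ["A", "B", "C", "S"]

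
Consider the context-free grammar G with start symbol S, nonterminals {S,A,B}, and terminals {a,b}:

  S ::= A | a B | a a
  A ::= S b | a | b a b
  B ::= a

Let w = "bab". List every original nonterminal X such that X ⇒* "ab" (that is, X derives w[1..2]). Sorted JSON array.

CNF form of G:
  S -> S T0 | T0 X3 | T1 B | T1 T1 | a
  A -> S T0 | T0 X2 | a
  B -> a
  T0 -> b
  T1 -> a
  X2 -> T1 T0
  X3 -> T1 T0

CYK table (by increasing span) — only the sub-triangle for w[1..2]:
  cell(1,1) a: {A,B,S,T1}  orig:{A,B,S}
  cell(2,2) b: {T0}  orig:{}
  cell(1,2) ab: {A,S,X2,X3}  orig:{A,S}

Original NTs in T[1,2] deriving "ab": ["A", "S"]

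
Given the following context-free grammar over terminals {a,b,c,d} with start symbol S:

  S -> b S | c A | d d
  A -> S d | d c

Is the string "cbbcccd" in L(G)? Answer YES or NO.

CNF form of G:
  S -> T0 T0 | T1 A | T2 S
  A -> S T0 | T0 T1
  T0 -> d
  T1 -> c
  T2 -> b

Fill CYK table bottom-up:
  [0..0]={T1}  "c"  orig:{}
  [1..1]={T2}  "b"  orig:{}
  [2..2]={T2}  "b"  orig:{}
  [3..3]={T1}  "c"  orig:{}
  [4..4]={T1}  "c"  orig:{}
  [5..5]={T1}  "c"  orig:{}
  [6..6]={T0}  "d"  orig:{}
  [0..1]=∅  "cb"
  [1..2]=∅  "bb"
  [2..3]=∅  "bc"
  [3..4]=∅  "cc"
  [4..5]=∅  "cc"
  [5..6]=∅  "cd"
  [0..2]=∅  "cbb"
  [1..3]=∅  "bbc"
  [2..4]=∅  "bcc"
  [3..5]=∅  "ccc"
  [4..6]=∅  "ccd"
  [0..3]=∅  "cbbc"
  [1..4]=∅  "bbcc"
  [2..5]=∅  "bccc"
  [3..6]=∅  "cccd"
  [0..4]=∅  "cbbcc"
  [1..5]=∅  "bbccc"
  [2..6]=∅  "bcccd"
  [0..5]=∅  "cbbccc"
  [1..6]=∅  "bbcccd"
  [0..6]=∅  "cbbcccd"

S ∉ T[0,6] ⇒ NO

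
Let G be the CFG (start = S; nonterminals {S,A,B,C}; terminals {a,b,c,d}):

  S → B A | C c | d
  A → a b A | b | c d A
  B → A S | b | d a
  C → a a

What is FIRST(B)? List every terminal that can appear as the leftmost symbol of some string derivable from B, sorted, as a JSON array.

FIRST sets, iterate to fixpoint:
[1]
  A via A→a b A: +{a}
  A via A→b: +{b}
  A via A→c d A: +{c}
  B via B→A S: +{a,b,c}
  B via B→d a: +{d}
  C via C→a a: +{a}
  S via S→B A: +{a,b,c,d}
  FIRST(S)={a,b,c,d}  FIRST(A)={a,b,c}  FIRST(B)={a,b,c,d}  FIRST(C)={a}
[2] done
  FIRST(S)={a,b,c,d}  FIRST(A)={a,b,c}  FIRST(B)={a,b,c,d}  FIRST(C)={a}

FIRST(B) = ["a", "b", "c", "d"]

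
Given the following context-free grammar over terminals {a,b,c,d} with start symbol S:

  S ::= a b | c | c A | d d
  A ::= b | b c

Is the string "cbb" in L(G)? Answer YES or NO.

Convert to CNF:
  S -> T1 A | T2 T0 | T3 T3 | c
  A -> T0 T1 | b
  T0 -> b
  T1 -> c
  T2 -> a
  T3 -> d

CYK table (by increasing span):
  T[0,0] 'c' = {S,T1}  orig:{S}
  T[1,1] 'b' = {A,T0}  orig:{A}
  T[2,2] 'b' = {A,T0}  orig:{A}
  T[0,1] 'cb' = {S}
  T[1,2] 'bb' = ∅
  T[0,2] 'cbb' = ∅

S ∉ T[0,2] ⇒ NO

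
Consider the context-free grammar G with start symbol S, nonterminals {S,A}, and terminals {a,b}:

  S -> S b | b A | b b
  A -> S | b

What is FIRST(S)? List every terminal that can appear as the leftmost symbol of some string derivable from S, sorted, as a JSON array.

FIRST sets, iterate to fixpoint:
pass 1:
  A via A→b: +{b}
  S via S→b A: +{b}
  S: {b}  A: {b}
pass 2: (no change)
  S: {b}  A: {b}

FIRST(S) = ["b"]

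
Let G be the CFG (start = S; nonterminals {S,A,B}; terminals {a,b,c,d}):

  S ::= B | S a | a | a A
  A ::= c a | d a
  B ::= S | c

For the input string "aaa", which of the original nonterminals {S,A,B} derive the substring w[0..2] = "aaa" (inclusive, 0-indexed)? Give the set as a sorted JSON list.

CNF form of G:
  S -> S T1 | T1 A | a | c
  A -> T0 T1 | T2 T1
  B -> S T1 | T1 A | a | c
  T0 -> c
  T1 -> a
  T2 -> d

Fill CYK table bottom-up (cells [i..j] with 0 ≤ i ≤ j ≤ 2 only):
  T[0,0] 'a' = {B,S,T1}  orig:{B,S}
  T[1,1] 'a' = {B,S,T1}  orig:{B,S}
  T[2,2] 'a' = {B,S,T1}  orig:{B,S}
  T[0,1] 'aa' = {B,S}
  T[1,2] 'aa' = {B,S}
  T[0,2] 'aaa' = {B,S}

Original NTs in T[0,2] deriving "aaa": ["B", "S"]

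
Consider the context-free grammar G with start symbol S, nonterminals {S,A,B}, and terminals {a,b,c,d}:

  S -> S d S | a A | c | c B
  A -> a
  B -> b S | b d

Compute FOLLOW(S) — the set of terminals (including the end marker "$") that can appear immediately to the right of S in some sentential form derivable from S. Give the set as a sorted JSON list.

FIRST iteration:
[1]
  A via A→a: +{a}
  B via B→b S: +{b}
  S via S→a A: +{a}
  S via S→c: +{c}
  S: {a,c}  A: {a}  B: {b}
[2] done
  S: {a,c}  A: {a}  B: {b}

FOLLOW sets:
FOLLOW(S) := {$}
pass 1:
  S→S d S: FOLLOW(S) ⊇ FIRST(d) = {d}; new: +{d}
  S→a A: FOLLOW(A) ⊇ FOLLOW(S) ⊇ {$,d}; new: +{$,d}
  S→c B: FOLLOW(B) ⊇ FOLLOW(S) ⊇ {$,d}; new: +{$,d}
  FOLLOW[S]={$,d}  FOLLOW[A]={$,d}  FOLLOW[B]={$,d}
pass 2: done
  FOLLOW[S]={$,d}  FOLLOW[A]={$,d}  FOLLOW[B]={$,d}

FOLLOW(S) = ["$", "d"]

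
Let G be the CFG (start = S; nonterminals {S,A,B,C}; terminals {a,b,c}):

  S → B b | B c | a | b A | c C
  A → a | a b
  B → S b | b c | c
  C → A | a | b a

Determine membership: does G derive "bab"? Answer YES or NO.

CNF form of G:
  S -> B T1 | B T2 | T1 A | T2 C | a
  A -> T0 T1 | a
  B -> S T1 | T1 T2 | c
  C -> T0 T1 | T1 T0 | a
  T0 -> a
  T1 -> b
  T2 -> c

CYK fill:
  [0..0]={T1}  "b"  orig:{}
  [1..1]={A,C,S,T0}  "a"  orig:{A,C,S}
  [2..2]={T1}  "b"  orig:{}
  [0..1]={C,S}  "ba"
  [1..2]={A,B,C}  "ab"
  [0..2]={B,S}  "bab"

S ∈ T[0,2] ⇒ YES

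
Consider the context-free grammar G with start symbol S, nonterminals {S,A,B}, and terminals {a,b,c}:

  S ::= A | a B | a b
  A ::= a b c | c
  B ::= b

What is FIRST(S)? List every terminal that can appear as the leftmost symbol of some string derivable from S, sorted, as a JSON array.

FIRST sets, iterate to fixpoint:
iter 1:
  A via A→a b c: +{a}
  A via A→c: +{c}
  B via B→b: +{b}
  S via S→A: +{a,c}
  FIRST(S)={a,c}  FIRST(A)={a,c}  FIRST(B)={b}
iter 2: — fixpoint
  FIRST(S)={a,c}  FIRST(A)={a,c}  FIRST(B)={b}

FIRST(S) = ["a", "c"]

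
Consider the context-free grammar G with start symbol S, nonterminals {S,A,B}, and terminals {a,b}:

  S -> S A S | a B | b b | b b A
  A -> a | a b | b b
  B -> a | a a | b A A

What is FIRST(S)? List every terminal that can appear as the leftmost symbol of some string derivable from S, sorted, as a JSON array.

FIRST iteration:
round 1:
  A via A→a: +{a}
  A via A→b b: +{b}
  B via B→a: +{a}
  B via B→b A A: +{b}
  S via S→a B: +{a}
  S via S→b b: +{b}
  S: {a,b}  A: {a,b}  B: {a,b}
round 2: — fixpoint
  S: {a,b}  A: {a,b}  B: {a,b}

FIRST(S) = ["a", "b"]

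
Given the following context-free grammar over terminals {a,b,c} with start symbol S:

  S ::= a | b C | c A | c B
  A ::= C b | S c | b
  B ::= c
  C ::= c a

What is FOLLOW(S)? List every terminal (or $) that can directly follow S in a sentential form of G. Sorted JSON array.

Compute FIRST by fixpoint:
pass 1:
  A via A→b: +{b}
  B via B→c: +{c}
  C via C→c a: +{c}
  S via S→a: +{a}
  S via S→b C: +{b}
  S via S→c A: +{c}
  FIRST(S)={a,b,c}  FIRST(A)={b}  FIRST(B)={c}  FIRST(C)={c}
pass 2:
  A via A→C b: +{c}
  A via A→S c: +{a}
  FIRST(S)={a,b,c}  FIRST(A)={a,b,c}  FIRST(B)={c}  FIRST(C)={c}
pass 3: (no change)
  FIRST(S)={a,b,c}  FIRST(A)={a,b,c}  FIRST(B)={c}  FIRST(C)={c}

FOLLOW iteration:
seed FOLLOW(S) with $
round 1:
  A→C b: FOLLOW(C) ⊇ FIRST(b) = {b}; new: +{b}
  A→S c: FOLLOW(S) ⊇ FIRST(c) = {c}; new: +{c}
  S→b C: FOLLOW(C) ⊇ FOLLOW(S) ⊇ {$,c}; new: +{$,c}
  S→c A: FOLLOW(A) ⊇ FOLLOW(S) ⊇ {$,c}; new: +{$,c}
  S→c B: FOLLOW(B) ⊇ FOLLOW(S) ⊇ {$,c}; new: +{$,c}
  S: {$,c}  A: {$,c}  B: {$,c}  C: {$,b,c}
round 2: (stable)
  S: {$,c}  A: {$,c}  B: {$,c}  C: {$,b,c}

FOLLOW(S) = ["$", "c"]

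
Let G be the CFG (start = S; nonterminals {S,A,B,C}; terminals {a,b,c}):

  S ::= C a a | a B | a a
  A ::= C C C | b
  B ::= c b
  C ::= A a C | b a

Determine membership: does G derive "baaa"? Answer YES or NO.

CNF form of G:
  S -> C X5 | T2 B | T2 T2
  A -> C X3 | b
  B -> T0 T1
  C -> A X4 | T1 T2
  T0 -> c
  T1 -> b
  T2 -> a
  X3 -> C C
  X4 -> T2 C
  X5 -> T2 T2

CYK table (by increasing span):
  cell(0,0) b: {A,T1}  orig:{A}
  cell(1,1) a: {T2}  orig:{}
  cell(2,2) a: {T2}  orig:{}
  cell(3,3) a: {T2}  orig:{}
  cell(0,1) ba: {C}
  cell(1,2) aa: {S,X5}  orig:{S}
  cell(2,3) aa: {S,X5}  orig:{S}
  cell(0,2) baa: ∅
  cell(1,3) aaa: ∅
  cell(0,3) baaa: {S}

S ∈ T[0,3] ⇒ YES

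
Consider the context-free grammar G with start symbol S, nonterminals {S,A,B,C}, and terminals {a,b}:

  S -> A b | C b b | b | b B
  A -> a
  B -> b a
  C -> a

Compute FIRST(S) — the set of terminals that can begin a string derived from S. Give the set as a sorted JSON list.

Compute FIRST by fixpoint:
pass 1:
  A via A→a: +{a}
  B via B→b a: +{b}
  C via C→a: +{a}
  S via S→A b: +{a}
  S via S→b: +{b}
  S: {a,b}  A: {a}  B: {b}  C: {a}
pass 2: (no change)
  S: {a,b}  A: {a}  B: {b}  C: {a}

FIRST(S) = ["a", "b"]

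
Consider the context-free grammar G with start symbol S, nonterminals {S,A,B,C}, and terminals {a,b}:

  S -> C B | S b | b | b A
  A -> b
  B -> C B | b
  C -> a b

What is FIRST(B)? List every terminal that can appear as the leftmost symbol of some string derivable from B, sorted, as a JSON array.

FIRST iteration:
iter 1:
  A via A→b: +{b}
  B via B→b: +{b}
  C via C→a b: +{a}
  S via S→C B: +{a}
  S via S→b: +{b}
  FIRST[S]={a,b}  FIRST[A]={b}  FIRST[B]={b}  FIRST[C]={a}
iter 2:
  B via B→C B: +{a}
  FIRST[S]={a,b}  FIRST[A]={b}  FIRST[B]={a,b}  FIRST[C]={a}
iter 3: done
  FIRST[S]={a,b}  FIRST[A]={b}  FIRST[B]={a,b}  FIRST[C]={a}

FIRST(B) = ["a", "b"]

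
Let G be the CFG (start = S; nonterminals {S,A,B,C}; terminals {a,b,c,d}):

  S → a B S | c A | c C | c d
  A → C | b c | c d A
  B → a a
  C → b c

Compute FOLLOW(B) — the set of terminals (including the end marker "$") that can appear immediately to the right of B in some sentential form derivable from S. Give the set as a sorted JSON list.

FIRST iteration:
round 1:
  A via A→b c: +{b}
  A via A→c d A: +{c}
  B via B→a a: +{a}
  C via C→b c: +{b}
  S via S→a B S: +{a}
  S via S→c A: +{c}
  S: {a,c}  A: {b,c}  B: {a}  C: {b}
round 2: (no change)
  S: {a,c}  A: {b,c}  B: {a}  C: {b}

Compute FOLLOW by fixpoint:
seed FOLLOW(S) with $
round 1:
  S→a B S: FOLLOW(B) ⊇ FIRST(S) = {a,c}; new: +{a,c}
  S→c A: FOLLOW(A) ⊇ FOLLOW(S) ⊇ {$}; new: +{$}
  S→c C: FOLLOW(C) ⊇ FOLLOW(S) ⊇ {$}; new: +{$}
  FOLLOW[S]={$}  FOLLOW[A]={$}  FOLLOW[B]={a,c}  FOLLOW[C]={$}
round 2: — fixpoint
  FOLLOW[S]={$}  FOLLOW[A]={$}  FOLLOW[B]={a,c}  FOLLOW[C]={$}

FOLLOW(B) = ["a", "c"]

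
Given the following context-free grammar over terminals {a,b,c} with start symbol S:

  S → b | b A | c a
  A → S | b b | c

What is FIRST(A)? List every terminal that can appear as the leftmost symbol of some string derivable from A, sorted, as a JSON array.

FIRST iteration:
pass 1:
  A via A→b b: +{b}
  A via A→c: +{c}
  S via S→b: +{b}
  S via S→c a: +{c}
  FIRST[S]={b,c}  FIRST[A]={b,c}
pass 2: done
  FIRST[S]={b,c}  FIRST[A]={b,c}

FIRST(A) = ["b", "c"]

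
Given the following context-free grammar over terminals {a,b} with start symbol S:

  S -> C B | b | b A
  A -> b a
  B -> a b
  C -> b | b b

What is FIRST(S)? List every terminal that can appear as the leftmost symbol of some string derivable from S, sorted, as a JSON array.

FIRST sets, iterate to fixpoint:
round 1:
  A via A→b a: +{b}
  B via B→a b: +{a}
  C via C→b: +{b}
  S via S→C B: +{b}
  FIRST(S)={b}  FIRST(A)={b}  FIRST(B)={a}  FIRST(C)={b}
round 2: done
  FIRST(S)={b}  FIRST(A)={b}  FIRST(B)={a}  FIRST(C)={b}

FIRST(S) = ["b"]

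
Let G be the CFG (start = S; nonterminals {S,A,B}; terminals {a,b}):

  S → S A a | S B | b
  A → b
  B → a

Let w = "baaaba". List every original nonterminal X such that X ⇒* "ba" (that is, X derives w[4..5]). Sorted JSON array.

Convert to CNF:
  S -> S B | S X1 | b
  A -> b
  B -> a
  T0 -> a
  X1 -> A T0

Fill CYK table bottom-up, restricted to cells inside w[4..5]:
  [4..4]={A,S}  "b"
  [5..5]={B,T0}  "a"  orig:{B}
  [4..5]={S,X1}  "ba"  orig:{S}

Original NTs in T[4,5] deriving "ba": ["S"]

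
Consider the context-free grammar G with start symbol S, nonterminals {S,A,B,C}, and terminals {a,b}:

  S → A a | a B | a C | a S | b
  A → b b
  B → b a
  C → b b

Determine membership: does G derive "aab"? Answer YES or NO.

CNF form of G:
  S -> A T1 | T1 B | T1 C | T1 S | b
  A -> T0 T0
  B -> T0 T1
  C -> T0 T0
  T0 -> b
  T1 -> a

Fill CYK table bottom-up:
  [0..0]={T1}  "a"  orig:{}
  [1..1]={T1}  "a"  orig:{}
  [2..2]={S,T0}  "b"  orig:{S}
  [0..1]=∅  "aa"
  [1..2]={S}  "ab"
  [0..2]={S}  "aab"

S ∈ T[0,2] ⇒ YES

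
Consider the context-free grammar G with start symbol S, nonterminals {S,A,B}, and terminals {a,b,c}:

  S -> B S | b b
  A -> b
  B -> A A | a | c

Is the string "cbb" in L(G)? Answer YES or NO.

Convert to CNF:
  S -> B S | T0 T0
  A -> b
  B -> A A | a | c
  T0 -> b

CYK table (by increasing span):
  cell(0,0) c: {B}
  cell(1,1) b: {A,T0}  orig:{A}
  cell(2,2) b: {A,T0}  orig:{A}
  cell(0,1) cb: ∅
  cell(1,2) bb: {B,S}
  cell(0,2) cbb: {S}

S ∈ T[0,2] ⇒ YES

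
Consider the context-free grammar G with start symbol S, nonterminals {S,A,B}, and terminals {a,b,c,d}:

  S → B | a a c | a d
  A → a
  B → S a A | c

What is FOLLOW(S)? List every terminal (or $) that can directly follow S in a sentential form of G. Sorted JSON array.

Compute FIRST by fixpoint:
round 1:
  A via A→a: +{a}
  B via B→c: +{c}
  S via S→B: +{c}
  S via S→a a c: +{a}
  FIRST(S)={a,c}  FIRST(A)={a}  FIRST(B)={c}
round 2:
  B via B→S a A: +{a}
  FIRST(S)={a,c}  FIRST(A)={a}  FIRST(B)={a,c}
round 3: — fixpoint
  FIRST(S)={a,c}  FIRST(A)={a}  FIRST(B)={a,c}

Compute FOLLOW by fixpoint:
initialize: $ ∈ FOLLOW(S)
round 1:
  B→S a A: FOLLOW(S) ⊇ FIRST(a) = {a}; new: +{a}
  S→B: FOLLOW(B) ⊇ FOLLOW(S) ⊇ {$,a}; new: +{$,a}
  FOLLOW(S)={$,a}  FOLLOW(A)={}  FOLLOW(B)={$,a}
round 2:
  B→S a A: FOLLOW(A) ⊇ FOLLOW(B) ⊇ {$,a}; new: +{$,a}
  FOLLOW(S)={$,a}  FOLLOW(A)={$,a}  FOLLOW(B)={$,a}
round 3: (no change)
  FOLLOW(S)={$,a}  FOLLOW(A)={$,a}  FOLLOW(B)={$,a}

FOLLOW(S) = ["$", "a"]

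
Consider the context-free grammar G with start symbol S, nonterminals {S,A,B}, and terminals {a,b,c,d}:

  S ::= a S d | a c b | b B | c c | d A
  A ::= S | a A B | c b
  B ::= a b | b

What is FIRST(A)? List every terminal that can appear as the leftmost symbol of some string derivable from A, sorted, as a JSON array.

FIRST sets, iterate to fixpoint:
pass 1:
  A via A→a A B: +{a}
  A via A→c b: +{c}
  B via B→a b: +{a}
  B via B→b: +{b}
  S via S→a S d: +{a}
  S via S→b B: +{b}
  S via S→c c: +{c}
  S via S→d A: +{d}
  S: {a,b,c,d}  A: {a,c}  B: {a,b}
pass 2:
  A via A→S: +{b,d}
  S: {a,b,c,d}  A: {a,b,c,d}  B: {a,b}
pass 3: — fixpoint
  S: {a,b,c,d}  A: {a,b,c,d}  B: {a,b}

FIRST(A) = ["a", "b", "c", "d"]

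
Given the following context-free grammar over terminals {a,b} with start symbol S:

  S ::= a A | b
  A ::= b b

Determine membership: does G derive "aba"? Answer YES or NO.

Convert to CNF:
  S -> T1 A | b
  A -> T0 T0
  T0 -> b
  T1 -> a

CYK fill:
  [0..0]={T1}  "a"  orig:{}
  [1..1]={S,T0}  "b"  orig:{S}
  [2..2]={T1}  "a"  orig:{}
  [0..1]=∅  "ab"
  [1..2]=∅  "ba"
  [0..2]=∅  "aba"

S ∉ T[0,2] ⇒ NO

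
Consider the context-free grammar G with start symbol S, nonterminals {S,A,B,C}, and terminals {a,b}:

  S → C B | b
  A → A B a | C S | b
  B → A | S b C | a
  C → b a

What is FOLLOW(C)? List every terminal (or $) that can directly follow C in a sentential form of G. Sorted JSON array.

FIRST sets, iterate to fixpoint:
round 1:
  A via A→b: +{b}
  B via B→A: +{b}
  B via B→a: +{a}
  C via C→b a: +{b}
  S via S→C B: +{b}
  FIRST[S]={b}  FIRST[A]={b}  FIRST[B]={a,b}  FIRST[C]={b}
round 2: — fixpoint
  FIRST[S]={b}  FIRST[A]={b}  FIRST[B]={a,b}  FIRST[C]={b}

FOLLOW iteration:
initialize: $ ∈ FOLLOW(S)
iter 1:
  A→A B a: FOLLOW(A) ⊇ FIRST(B) = {a,b}; new: +{a,b}
  A→A B a: FOLLOW(B) ⊇ FIRST(a) = {a}; new: +{a}
  A→C S: FOLLOW(C) ⊇ FIRST(S) = {b}; new: +{b}
  A→C S: FOLLOW(S) ⊇ FOLLOW(A) ⊇ {a,b}; new: +{a,b}
  B→S b C: FOLLOW(C) ⊇ FOLLOW(B) ⊇ {a}; new: +{a}
  S→C B: FOLLOW(B) ⊇ FOLLOW(S) ⊇ {$,a,b}; new: +{$,b}
  S: {$,a,b}  A: {a,b}  B: {$,a,b}  C: {a,b}
iter 2:
  B→A: FOLLOW(A) ⊇ FOLLOW(B) ⊇ {$,a,b}; new: +{$}
  B→S b C: FOLLOW(C) ⊇ FOLLOW(B) ⊇ {$,a,b}; new: +{$}
  S: {$,a,b}  A: {$,a,b}  B: {$,a,b}  C: {$,a,b}
iter 3: done
  S: {$,a,b}  A: {$,a,b}  B: {$,a,b}  C: {$,a,b}

FOLLOW(C) = ["$", "a", "b"]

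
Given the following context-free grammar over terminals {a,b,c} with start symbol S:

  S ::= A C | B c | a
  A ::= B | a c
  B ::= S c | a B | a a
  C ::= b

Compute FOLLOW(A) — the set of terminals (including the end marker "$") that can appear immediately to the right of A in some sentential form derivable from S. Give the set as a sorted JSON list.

Compute FIRST by fixpoint:
round 1:
  A via A→a c: +{a}
  B via B→a B: +{a}
  C via C→b: +{b}
  S via S→A C: +{a}
  FIRST[S]={a}  FIRST[A]={a}  FIRST[B]={a}  FIRST[C]={b}
round 2: — fixpoint
  FIRST[S]={a}  FIRST[A]={a}  FIRST[B]={a}  FIRST[C]={b}

FOLLOW sets:
seed FOLLOW(S) with $
pass 1:
  B→S c: FOLLOW(S) ⊇ FIRST(c) = {c}; new: +{c}
  S→A C: FOLLOW(A) ⊇ FIRST(C) = {b}; new: +{b}
  S→A C: FOLLOW(C) ⊇ FOLLOW(S) ⊇ {$,c}; new: +{$,c}
  S→B c: FOLLOW(B) ⊇ FIRST(c) = {c}; new: +{c}
  FOLLOW[S]={$,c}  FOLLOW[A]={b}  FOLLOW[B]={c}  FOLLOW[C]={$,c}
pass 2:
  A→B: FOLLOW(B) ⊇ FOLLOW(A) ⊇ {b}; new: +{b}
  FOLLOW[S]={$,c}  FOLLOW[A]={b}  FOLLOW[B]={b,c}  FOLLOW[C]={$,c}
pass 3: done
  FOLLOW[S]={$,c}  FOLLOW[A]={b}  FOLLOW[B]={b,c}  FOLLOW[C]={$,c}

FOLLOW(A) = ["b"]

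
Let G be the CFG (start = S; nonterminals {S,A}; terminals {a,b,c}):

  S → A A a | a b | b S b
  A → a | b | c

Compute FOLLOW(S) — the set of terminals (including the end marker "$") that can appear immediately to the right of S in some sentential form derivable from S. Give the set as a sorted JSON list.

FIRST iteration:
round 1:
  A via A→a: +{a}
  A via A→b: +{b}
  A via A→c: +{c}
  S via S→A A a: +{a,b,c}
  FIRST(S)={a,b,c}  FIRST(A)={a,b,c}
round 2: (stable)
  FIRST(S)={a,b,c}  FIRST(A)={a,b,c}

FOLLOW iteration:
FOLLOW(S) := {$}
round 1:
  S→A A a: FOLLOW(A) ⊇ FIRST(A) = {a,b,c}; new: +{a,b,c}
  S→b S b: FOLLOW(S) ⊇ FIRST(b) = {b}; new: +{b}
  S: {$,b}  A: {a,b,c}
round 2: (no change)
  S: {$,b}  A: {a,b,c}

FOLLOW(S) = ["$", "b"]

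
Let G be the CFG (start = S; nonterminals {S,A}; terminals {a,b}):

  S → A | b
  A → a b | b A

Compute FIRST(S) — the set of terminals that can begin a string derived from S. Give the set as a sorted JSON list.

FIRST iteration:
round 1:
  A via A→a b: +{a}
  A via A→b A: +{b}
  S via S→A: +{a,b}
  FIRST(S)={a,b}  FIRST(A)={a,b}
round 2: — fixpoint
  FIRST(S)={a,b}  FIRST(A)={a,b}

FIRST(S) = ["a", "b"]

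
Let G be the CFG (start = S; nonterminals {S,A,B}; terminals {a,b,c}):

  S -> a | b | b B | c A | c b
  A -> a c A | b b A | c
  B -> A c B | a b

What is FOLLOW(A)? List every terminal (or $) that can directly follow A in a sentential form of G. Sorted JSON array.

Compute FIRST by fixpoint:
[1]
  A via A→a c A: +{a}
  A via A→b b A: +{b}
  A via A→c: +{c}
  B via B→A c B: +{a,b,c}
  S via S→a: +{a}
  S via S→b: +{b}
  S via S→c A: +{c}
  FIRST(S)={a,b,c}  FIRST(A)={a,b,c}  FIRST(B)={a,b,c}
[2] — fixpoint
  FIRST(S)={a,b,c}  FIRST(A)={a,b,c}  FIRST(B)={a,b,c}

FOLLOW iteration:
seed FOLLOW(S) with $
round 1:
  B→A c B: FOLLOW(A) ⊇ FIRST(c) = {c}; new: +{c}
  S→b B: FOLLOW(B) ⊇ FOLLOW(S) ⊇ {$}; new: +{$}
  S→c A: FOLLOW(A) ⊇ FOLLOW(S) ⊇ {$}; new: +{$}
  S: {$}  A: {$,c}  B: {$}
round 2: — fixpoint
  S: {$}  A: {$,c}  B: {$}

FOLLOW(A) = ["$", "c"]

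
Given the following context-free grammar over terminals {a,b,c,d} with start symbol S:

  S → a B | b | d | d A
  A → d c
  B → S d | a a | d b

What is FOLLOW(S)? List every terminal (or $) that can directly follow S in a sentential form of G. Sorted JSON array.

FIRST sets, iterate to fixpoint:
[1]
  A via A→d c: +{d}
  B via B→a a: +{a}
  B via B→d b: +{d}
  S via S→a B: +{a}
  S via S→b: +{b}
  S via S→d: +{d}
  FIRST[S]={a,b,d}  FIRST[A]={d}  FIRST[B]={a,d}
[2]
  B via B→S d: +{b}
  FIRST[S]={a,b,d}  FIRST[A]={d}  FIRST[B]={a,b,d}
[3] (no change)
  FIRST[S]={a,b,d}  FIRST[A]={d}  FIRST[B]={a,b,d}

FOLLOW sets:
seed FOLLOW(S) with $
pass 1:
  B→S d: FOLLOW(S) ⊇ FIRST(d) = {d}; new: +{d}
  S→a B: FOLLOW(B) ⊇ FOLLOW(S) ⊇ {$,d}; new: +{$,d}
  S→d A: FOLLOW(A) ⊇ FOLLOW(S) ⊇ {$,d}; new: +{$,d}
  FOLLOW[S]={$,d}  FOLLOW[A]={$,d}  FOLLOW[B]={$,d}
pass 2: done
  FOLLOW[S]={$,d}  FOLLOW[A]={$,d}  FOLLOW[B]={$,d}

FOLLOW(S) = ["$", "d"]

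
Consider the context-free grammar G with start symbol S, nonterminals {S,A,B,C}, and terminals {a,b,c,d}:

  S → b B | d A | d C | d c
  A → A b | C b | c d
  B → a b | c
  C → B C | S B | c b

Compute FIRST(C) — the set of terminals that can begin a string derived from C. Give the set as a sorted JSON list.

FIRST sets, iterate to fixpoint:
[1]
  A via A→c d: +{c}
  B via B→a b: +{a}
  B via B→c: +{c}
  C via C→B C: +{a,c}
  S via S→b B: +{b}
  S via S→d A: +{d}
  FIRST(S)={b,d}  FIRST(A)={c}  FIRST(B)={a,c}  FIRST(C)={a,c}
[2]
  A via A→C b: +{a}
  C via C→S B: +{b,d}
  FIRST(S)={b,d}  FIRST(A)={a,c}  FIRST(B)={a,c}  FIRST(C)={a,b,c,d}
[3]
  A via A→C b: +{b,d}
  FIRST(S)={b,d}  FIRST(A)={a,b,c,d}  FIRST(B)={a,c}  FIRST(C)={a,b,c,d}
[4] — fixpoint
  FIRST(S)={b,d}  FIRST(A)={a,b,c,d}  FIRST(B)={a,c}  FIRST(C)={a,b,c,d}

FIRST(C) = ["a", "b", "c", "d"]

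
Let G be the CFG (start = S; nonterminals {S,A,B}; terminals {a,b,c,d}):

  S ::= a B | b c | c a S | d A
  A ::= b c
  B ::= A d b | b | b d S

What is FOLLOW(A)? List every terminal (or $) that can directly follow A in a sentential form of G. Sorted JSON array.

Compute FIRST by fixpoint:
round 1:
  A via A→b c: +{b}
  B via B→A d b: +{b}
  S via S→a B: +{a}
  S via S→b c: +{b}
  S via S→c a S: +{c}
  S via S→d A: +{d}
  FIRST(S)={a,b,c,d}  FIRST(A)={b}  FIRST(B)={b}
round 2: — fixpoint
  FIRST(S)={a,b,c,d}  FIRST(A)={b}  FIRST(B)={b}

Compute FOLLOW by fixpoint:
FOLLOW(S) := {$}
[1]
  B→A d b: FOLLOW(A) ⊇ FIRST(d) = {d}; new: +{d}
  S→a B: FOLLOW(B) ⊇ FOLLOW(S) ⊇ {$}; new: +{$}
  S→d A: FOLLOW(A) ⊇ FOLLOW(S) ⊇ {$}; new: +{$}
  S: {$}  A: {$,d}  B: {$}
[2] (stable)
  S: {$}  A: {$,d}  B: {$}

FOLLOW(A) = ["$", "d"]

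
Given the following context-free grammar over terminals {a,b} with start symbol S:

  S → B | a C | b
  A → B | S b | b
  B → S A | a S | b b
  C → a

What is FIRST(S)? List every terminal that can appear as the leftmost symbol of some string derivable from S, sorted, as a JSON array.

FIRST sets, iterate to fixpoint:
[1]
  A via A→b: +{b}
  B via B→a S: +{a}
  B via B→b b: +{b}
  C via C→a: +{a}
  S via S→B: +{a,b}
  FIRST(S)={a,b}  FIRST(A)={b}  FIRST(B)={a,b}  FIRST(C)={a}
[2]
  A via A→B: +{a}
  FIRST(S)={a,b}  FIRST(A)={a,b}  FIRST(B)={a,b}  FIRST(C)={a}
[3] — fixpoint
  FIRST(S)={a,b}  FIRST(A)={a,b}  FIRST(B)={a,b}  FIRST(C)={a}

FIRST(S) = ["a", "b"]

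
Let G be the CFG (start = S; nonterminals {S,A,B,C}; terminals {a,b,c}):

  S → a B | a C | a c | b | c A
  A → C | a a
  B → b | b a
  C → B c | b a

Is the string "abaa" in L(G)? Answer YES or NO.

Convert to CNF:
  S -> T0 A | T1 B | T1 C | T1 T0 | b
  A -> B T0 | T1 T1 | T2 T1
  B -> T2 T1 | b
  C -> B T0 | T2 T1
  T0 -> c
  T1 -> a
  T2 -> b

CYK fill:
  [0..0]={T1}  "a"  orig:{}
  [1..1]={B,S,T2}  "b"  orig:{B,S}
  [2..2]={T1}  "a"  orig:{}
  [3..3]={T1}  "a"  orig:{}
  [0..1]={S}  "ab"
  [1..2]={A,B,C}  "ba"
  [2..3]={A}  "aa"
  [0..2]={S}  "aba"
  [1..3]=∅  "baa"
  [0..3]=∅  "abaa"

S ∉ T[0,3] ⇒ NO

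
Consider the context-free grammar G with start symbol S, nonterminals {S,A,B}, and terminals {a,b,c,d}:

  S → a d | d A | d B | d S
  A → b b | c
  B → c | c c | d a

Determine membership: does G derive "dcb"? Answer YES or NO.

Convert to CNF:
  S -> T2 A | T2 B | T2 S | T3 T2
  A -> T0 T0 | c
  B -> T1 T1 | T2 T3 | c
  T0 -> b
  T1 -> c
  T2 -> d
  T3 -> a

CYK table (by increasing span):
  T[0,0] 'd' = {T2}  orig:{}
  T[1,1] 'c' = {A,B,T1}  orig:{A,B}
  T[2,2] 'b' = {T0}  orig:{}
  T[0,1] 'dc' = {S}
  T[1,2] 'cb' = ∅
  T[0,2] 'dcb' = ∅

S ∉ T[0,2] ⇒ NO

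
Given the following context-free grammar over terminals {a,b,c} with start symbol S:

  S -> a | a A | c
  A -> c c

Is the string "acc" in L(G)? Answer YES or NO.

CNF form of G:
  S -> T1 A | a | c
  A -> T0 T0
  T0 -> c
  T1 -> a

Fill CYK table bottom-up:
  [0..0]={S,T1}  "a"  orig:{S}
  [1..1]={S,T0}  "c"  orig:{S}
  [2..2]={S,T0}  "c"  orig:{S}
  [0..1]=∅  "ac"
  [1..2]={A}  "cc"
  [0..2]={S}  "acc"

S ∈ T[0,2] ⇒ YES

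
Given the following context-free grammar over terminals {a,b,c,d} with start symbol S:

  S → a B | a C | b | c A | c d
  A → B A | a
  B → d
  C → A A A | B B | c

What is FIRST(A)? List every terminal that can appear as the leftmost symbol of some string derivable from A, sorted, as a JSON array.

Compute FIRST by fixpoint:
[1]
  A via A→a: +{a}
  B via B→d: +{d}
  C via C→A A A: +{a}
  C via C→B B: +{d}
  C via C→c: +{c}
  S via S→a B: +{a}
  S via S→b: +{b}
  S via S→c A: +{c}
  S: {a,b,c}  A: {a}  B: {d}  C: {a,c,d}
[2]
  A via A→B A: +{d}
  S: {a,b,c}  A: {a,d}  B: {d}  C: {a,c,d}
[3] (stable)
  S: {a,b,c}  A: {a,d}  B: {d}  C: {a,c,d}

FIRST(A) = ["a", "d"]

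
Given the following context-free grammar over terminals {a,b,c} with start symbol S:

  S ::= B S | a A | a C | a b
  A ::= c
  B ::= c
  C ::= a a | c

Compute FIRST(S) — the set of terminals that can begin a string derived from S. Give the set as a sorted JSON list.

FIRST sets, iterate to fixpoint:
pass 1:
  A via A→c: +{c}
  B via B→c: +{c}
  C via C→a a: +{a}
  C via C→c: +{c}
  S via S→B S: +{c}
  S via S→a A: +{a}
  S: {a,c}  A: {c}  B: {c}  C: {a,c}
pass 2: done
  S: {a,c}  A: {c}  B: {c}  C: {a,c}

FIRST(S) = ["a", "c"]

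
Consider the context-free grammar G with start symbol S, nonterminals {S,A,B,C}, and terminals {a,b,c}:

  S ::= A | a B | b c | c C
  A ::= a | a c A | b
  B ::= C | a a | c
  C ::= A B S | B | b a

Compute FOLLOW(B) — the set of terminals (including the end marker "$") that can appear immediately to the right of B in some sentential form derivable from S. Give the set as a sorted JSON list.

Compute FIRST by fixpoint:
pass 1:
  A via A→a: +{a}
  A via A→b: +{b}
  B via B→a a: +{a}
  B via B→c: +{c}
  C via C→A B S: +{a,b}
  C via C→B: +{c}
  S via S→A: +{a,b}
  S via S→c C: +{c}
  S: {a,b,c}  A: {a,b}  B: {a,c}  C: {a,b,c}
pass 2:
  B via B→C: +{b}
  S: {a,b,c}  A: {a,b}  B: {a,b,c}  C: {a,b,c}
pass 3: — fixpoint
  S: {a,b,c}  A: {a,b}  B: {a,b,c}  C: {a,b,c}

FOLLOW iteration:
FOLLOW(S) := {$}
pass 1:
  C→A B S: FOLLOW(A) ⊇ FIRST(B) = {a,b,c}; new: +{a,b,c}
  C→A B S: FOLLOW(B) ⊇ FIRST(S) = {a,b,c}; new: +{a,b,c}
  S→A: FOLLOW(A) ⊇ FOLLOW(S) ⊇ {$}; new: +{$}
  S→a B: FOLLOW(B) ⊇ FOLLOW(S) ⊇ {$}; new: +{$}
  S→c C: FOLLOW(C) ⊇ FOLLOW(S) ⊇ {$}; new: +{$}
  FOLLOW(S)={$}  FOLLOW(A)={$,a,b,c}  FOLLOW(B)={$,a,b,c}  FOLLOW(C)={$}
pass 2:
  B→C: FOLLOW(C) ⊇ FOLLOW(B) ⊇ {$,a,b,c}; new: +{a,b,c}
  C→A B S: FOLLOW(S) ⊇ FOLLOW(C) ⊇ {$,a,b,c}; new: +{a,b,c}
  FOLLOW(S)={$,a,b,c}  FOLLOW(A)={$,a,b,c}  FOLLOW(B)={$,a,b,c}  FOLLOW(C)={$,a,b,c}
pass 3: (stable)
  FOLLOW(S)={$,a,b,c}  FOLLOW(A)={$,a,b,c}  FOLLOW(B)={$,a,b,c}  FOLLOW(C)={$,a,b,c}

FOLLOW(B) = ["$", "a", "b", "c"]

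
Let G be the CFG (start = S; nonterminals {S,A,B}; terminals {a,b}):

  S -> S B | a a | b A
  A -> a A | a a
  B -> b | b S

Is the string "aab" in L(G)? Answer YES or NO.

Convert to CNF:
  S -> S B | T0 T0 | T1 A
  A -> T0 A | T0 T0
  B -> T1 S | b
  T0 -> a
  T1 -> b

CYK fill:
  [0..0]={T0}  "a"  orig:{}
  [1..1]={T0}  "a"  orig:{}
  [2..2]={B,T1}  "b"  orig:{B}
  [0..1]={A,S}  "aa"
  [1..2]=∅  "ab"
  [0..2]={S}  "aab"

S ∈ T[0,2] ⇒ YES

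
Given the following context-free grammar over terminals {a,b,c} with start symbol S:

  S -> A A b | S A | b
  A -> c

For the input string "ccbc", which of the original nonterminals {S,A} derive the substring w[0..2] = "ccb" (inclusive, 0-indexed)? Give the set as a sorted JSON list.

CNF form of G:
  S -> A X1 | S A | b
  A -> c
  T0 -> b
  X1 -> A T0

Fill CYK table bottom-up — only the sub-triangle for w[0..2]:
  T[0,0] 'c' = {A}
  T[1,1] 'c' = {A}
  T[2,2] 'b' = {S,T0}  orig:{S}
  T[0,1] 'cc' = ∅
  T[1,2] 'cb' = {X1}  orig:{}
  T[0,2] 'ccb' = {S}

Original NTs in T[0,2] deriving "ccb": ["S"]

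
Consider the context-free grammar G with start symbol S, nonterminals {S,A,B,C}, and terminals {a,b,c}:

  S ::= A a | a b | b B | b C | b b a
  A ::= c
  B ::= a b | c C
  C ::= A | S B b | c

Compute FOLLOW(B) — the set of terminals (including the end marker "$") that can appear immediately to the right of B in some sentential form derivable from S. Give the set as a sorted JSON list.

FIRST iteration:
iter 1:
  A via A→c: +{c}
  B via B→a b: +{a}
  B via B→c C: +{c}
  C via C→A: +{c}
  S via S→A a: +{c}
  S via S→a b: +{a}
  S via S→b B: +{b}
  FIRST[S]={a,b,c}  FIRST[A]={c}  FIRST[B]={a,c}  FIRST[C]={c}
iter 2:
  C via C→S B b: +{a,b}
  FIRST[S]={a,b,c}  FIRST[A]={c}  FIRST[B]={a,c}  FIRST[C]={a,b,c}
iter 3: (no change)
  FIRST[S]={a,b,c}  FIRST[A]={c}  FIRST[B]={a,c}  FIRST[C]={a,b,c}

Compute FOLLOW by fixpoint:
initialize: $ ∈ FOLLOW(S)
[1]
  C→S B b: FOLLOW(S) ⊇ FIRST(B) = {a,c}; new: +{a,c}
  C→S B b: FOLLOW(B) ⊇ FIRST(b) = {b}; new: +{b}
  S→A a: FOLLOW(A) ⊇ FIRST(a) = {a}; new: +{a}
  S→b B: FOLLOW(B) ⊇ FOLLOW(S) ⊇ {$,a,c}; new: +{$,a,c}
  S→b C: FOLLOW(C) ⊇ FOLLOW(S) ⊇ {$,a,c}; new: +{$,a,c}
  FOLLOW[S]={$,a,c}  FOLLOW[A]={a}  FOLLOW[B]={$,a,b,c}  FOLLOW[C]={$,a,c}
[2]
  B→c C: FOLLOW(C) ⊇ FOLLOW(B) ⊇ {$,a,b,c}; new: +{b}
  C→A: FOLLOW(A) ⊇ FOLLOW(C) ⊇ {$,a,b,c}; new: +{$,b,c}
  FOLLOW[S]={$,a,c}  FOLLOW[A]={$,a,b,c}  FOLLOW[B]={$,a,b,c}  FOLLOW[C]={$,a,b,c}
[3] done
  FOLLOW[S]={$,a,c}  FOLLOW[A]={$,a,b,c}  FOLLOW[B]={$,a,b,c}  FOLLOW[C]={$,a,b,c}

FOLLOW(B) = ["$", "a", "b", "c"]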